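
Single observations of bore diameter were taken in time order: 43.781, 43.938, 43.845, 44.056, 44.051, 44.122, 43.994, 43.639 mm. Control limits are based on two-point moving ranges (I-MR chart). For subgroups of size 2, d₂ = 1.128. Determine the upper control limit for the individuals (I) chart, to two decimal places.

44.32

X̄ = (43.781 + 43.938 + 43.845 + 44.056 + 44.051 + 44.122 + 43.994 + 43.639) / 8 = 43.9282
Moving ranges: 0.157, 0.093, 0.211, 0.005, 0.071, 0.128, 0.355; M̄R̄ = 1.0200 / 7 = 0.1457
UCL = X̄ + 3·M̄R̄/d₂ = 43.9282 + 3 × 0.1457 / 1.128 = 44.3158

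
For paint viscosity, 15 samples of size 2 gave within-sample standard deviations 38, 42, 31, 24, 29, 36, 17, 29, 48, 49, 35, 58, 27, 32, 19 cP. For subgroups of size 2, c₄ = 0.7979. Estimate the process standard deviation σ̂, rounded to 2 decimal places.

42.95

s̄ = (38 + 42 + 31 + 24 + 29 + 36 + 17 + 29 + 48 + 49 + 35 + 58 + 27 + 32 + 19) / 15 = 34.2667
σ̂ = s̄ / c₄ = 34.2667 / 0.7979 = 42.9461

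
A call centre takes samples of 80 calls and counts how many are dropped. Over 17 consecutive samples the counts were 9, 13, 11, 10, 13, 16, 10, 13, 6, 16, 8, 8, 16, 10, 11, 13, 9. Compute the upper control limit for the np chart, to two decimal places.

p̄ = Σdᵢ / (k·n) = 192 / (17 × 80) = 0.14118
UCL = np̄ + 3·√(np̄(1−p̄)) = 11.2941 + 3 × √(11.2941×0.85882) = 11.2941 + 3 × 3.1144 = 20.6374

20.64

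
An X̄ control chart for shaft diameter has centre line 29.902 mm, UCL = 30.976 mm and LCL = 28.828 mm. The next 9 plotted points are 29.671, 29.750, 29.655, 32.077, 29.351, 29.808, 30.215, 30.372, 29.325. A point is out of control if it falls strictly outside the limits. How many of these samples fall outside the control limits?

1

Compare each point to [28.828, 30.976]: sample 4 = 32.077 > UCL.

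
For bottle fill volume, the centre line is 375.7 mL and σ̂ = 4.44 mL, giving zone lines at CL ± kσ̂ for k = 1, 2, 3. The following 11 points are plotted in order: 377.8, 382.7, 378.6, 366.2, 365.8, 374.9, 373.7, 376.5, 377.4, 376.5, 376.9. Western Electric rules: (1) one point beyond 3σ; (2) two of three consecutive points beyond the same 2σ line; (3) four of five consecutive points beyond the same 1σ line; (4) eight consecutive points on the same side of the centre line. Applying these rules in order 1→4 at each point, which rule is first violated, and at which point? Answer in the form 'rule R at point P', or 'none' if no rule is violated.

rule 2 at point 5

Zone of each point (C = within 1σ̂, B = 1σ̂–2σ̂, A = 2σ̂–3σ̂, * = beyond 3σ̂; sign = side of CL): 1:+C, 2:+B, 3:+C, 4:-A, 5:-A, 6:-C, 7:-C, 8:+C, 9:+C, 10:+C, 11:+C
Rule 2 (two of three consecutive points beyond the same 2σ limit) is satisfied at point 5.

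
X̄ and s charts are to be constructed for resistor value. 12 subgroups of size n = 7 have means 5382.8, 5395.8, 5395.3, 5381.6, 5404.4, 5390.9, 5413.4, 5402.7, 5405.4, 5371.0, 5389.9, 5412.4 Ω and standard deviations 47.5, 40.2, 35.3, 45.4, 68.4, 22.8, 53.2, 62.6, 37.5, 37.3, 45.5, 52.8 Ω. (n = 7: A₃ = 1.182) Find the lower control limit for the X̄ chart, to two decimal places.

5341.44

X̄̄ = (5382.8 + 5395.8 + 5395.3 + 5381.6 + 5404.4 + 5390.9 + 5413.4 + 5402.7 + 5405.4 + 5371.0 + 5389.9 + 5412.4) / 12 = 5395.4667
s̄ = (47.5 + 40.2 + 35.3 + 45.4 + 68.4 + 22.8 + 53.2 + 62.6 + 37.5 + 37.3 + 45.5 + 52.8) / 12 = 45.7083
LCL = X̄̄ − A₃·s̄ = 5395.4667 − 1.182 × 45.7083 = 5341.4394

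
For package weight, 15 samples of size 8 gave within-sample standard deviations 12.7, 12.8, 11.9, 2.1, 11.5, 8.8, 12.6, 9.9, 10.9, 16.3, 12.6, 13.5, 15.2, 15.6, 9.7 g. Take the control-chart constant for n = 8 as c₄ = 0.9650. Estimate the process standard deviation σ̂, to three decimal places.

s̄ = (12.7 + 12.8 + 11.9 + 2.1 + 11.5 + 8.8 + 12.6 + 9.9 + 10.9 + 16.3 + 12.6 + 13.5 + 15.2 + 15.6 + 9.7) / 15 = 11.7400
σ̂ = s̄ / c₄ = 11.7400 / 0.9650 = 12.1658

12.166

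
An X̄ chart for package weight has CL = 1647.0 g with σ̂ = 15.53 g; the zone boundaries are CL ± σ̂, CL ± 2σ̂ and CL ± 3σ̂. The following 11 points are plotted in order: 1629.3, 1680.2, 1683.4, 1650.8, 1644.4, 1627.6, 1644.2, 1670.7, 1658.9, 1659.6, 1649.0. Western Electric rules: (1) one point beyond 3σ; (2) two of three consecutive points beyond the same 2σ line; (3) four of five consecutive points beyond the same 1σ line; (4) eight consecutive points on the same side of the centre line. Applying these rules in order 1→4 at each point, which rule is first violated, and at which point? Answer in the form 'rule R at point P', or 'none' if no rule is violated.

rule 2 at point 3

Zone of each point (C = within 1σ̂, B = 1σ̂–2σ̂, A = 2σ̂–3σ̂, * = beyond 3σ̂; sign = side of CL): 1:-B, 2:+A, 3:+A, 4:+C, 5:-C, 6:-B, 7:-C, 8:+B, 9:+C, 10:+C, 11:+C
Rule 2 (two of three consecutive points beyond the same 2σ limit) is satisfied at point 3.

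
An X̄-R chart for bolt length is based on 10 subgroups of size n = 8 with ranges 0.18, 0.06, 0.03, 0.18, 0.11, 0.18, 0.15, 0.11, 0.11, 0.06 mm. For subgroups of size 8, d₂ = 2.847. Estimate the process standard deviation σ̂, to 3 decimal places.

0.041

R̄ = (0.18 + 0.06 + 0.03 + 0.18 + 0.11 + 0.18 + 0.15 + 0.11 + 0.11 + 0.06) / 10 = 0.1170
σ̂ = R̄ / d₂ = 0.1170 / 2.847 = 0.0411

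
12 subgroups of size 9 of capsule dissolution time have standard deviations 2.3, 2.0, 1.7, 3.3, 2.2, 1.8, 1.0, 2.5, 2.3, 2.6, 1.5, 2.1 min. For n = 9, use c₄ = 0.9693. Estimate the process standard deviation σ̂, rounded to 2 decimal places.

2.18

s̄ = (2.3 + 2.0 + 1.7 + 3.3 + 2.2 + 1.8 + 1.0 + 2.5 + 2.3 + 2.6 + 1.5 + 2.1) / 12 = 2.1083
σ̂ = s̄ / c₄ = 2.1083 / 0.9693 = 2.1751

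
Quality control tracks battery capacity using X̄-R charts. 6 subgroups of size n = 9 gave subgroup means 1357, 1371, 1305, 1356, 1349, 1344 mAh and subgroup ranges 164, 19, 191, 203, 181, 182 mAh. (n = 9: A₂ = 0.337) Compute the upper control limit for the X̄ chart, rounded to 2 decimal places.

X̄̄ = (1357 + 1371 + 1305 + 1356 + 1349 + 1344) / 6 = 8082.0000 / 6 = 1347.0000
R̄ = (164 + 19 + 191 + 203 + 181 + 182) / 6 = 940.0000 / 6 = 156.6667
UCL = X̄̄ + A₂·R̄ = 1347.0000 + 0.337 × 156.6667 = 1399.7967

1399.80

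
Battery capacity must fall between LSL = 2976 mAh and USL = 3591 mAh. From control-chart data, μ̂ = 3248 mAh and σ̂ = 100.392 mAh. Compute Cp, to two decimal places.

Cp = (USL − LSL) / (6σ̂) = (3591 − 2976) / (6 × 100.392) = 615.0000 / 602.3520 = 1.0210

1.02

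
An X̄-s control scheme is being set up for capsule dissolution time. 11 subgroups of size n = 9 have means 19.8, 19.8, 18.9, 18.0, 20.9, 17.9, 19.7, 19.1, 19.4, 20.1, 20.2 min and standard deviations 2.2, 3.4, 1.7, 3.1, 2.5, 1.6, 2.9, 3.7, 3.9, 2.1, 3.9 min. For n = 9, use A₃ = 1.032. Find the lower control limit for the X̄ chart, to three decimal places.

X̄̄ = (19.8 + 19.8 + 18.9 + 18.0 + 20.9 + 17.9 + 19.7 + 19.1 + 19.4 + 20.1 + 20.2) / 11 = 19.4364
s̄ = (2.2 + 3.4 + 1.7 + 3.1 + 2.5 + 1.6 + 2.9 + 3.7 + 3.9 + 2.1 + 3.9) / 11 = 2.8182
LCL = X̄̄ − A₃·s̄ = 19.4364 − 1.032 × 2.8182 = 16.5280

16.528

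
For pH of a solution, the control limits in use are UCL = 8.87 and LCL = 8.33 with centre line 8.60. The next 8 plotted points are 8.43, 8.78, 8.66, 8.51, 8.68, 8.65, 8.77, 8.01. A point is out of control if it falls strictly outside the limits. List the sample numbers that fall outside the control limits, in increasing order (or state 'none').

8

Compare each point to [8.33, 8.87]: sample 8 = 8.01 < LCL.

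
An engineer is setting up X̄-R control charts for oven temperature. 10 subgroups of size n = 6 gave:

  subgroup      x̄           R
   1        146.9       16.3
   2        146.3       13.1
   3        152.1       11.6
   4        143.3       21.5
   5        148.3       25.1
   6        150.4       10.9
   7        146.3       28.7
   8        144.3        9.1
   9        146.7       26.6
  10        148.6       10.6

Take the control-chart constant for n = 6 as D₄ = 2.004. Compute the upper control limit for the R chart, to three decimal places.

34.769

R̄ = (16.3 + 13.1 + 11.6 + 21.5 + 25.1 + 10.9 + 28.7 + 9.1 + 26.6 + 10.6) / 10 = 173.5000 / 10 = 17.3500
UCL_R = D₄·R̄ = 2.004 × 17.3500 = 34.7694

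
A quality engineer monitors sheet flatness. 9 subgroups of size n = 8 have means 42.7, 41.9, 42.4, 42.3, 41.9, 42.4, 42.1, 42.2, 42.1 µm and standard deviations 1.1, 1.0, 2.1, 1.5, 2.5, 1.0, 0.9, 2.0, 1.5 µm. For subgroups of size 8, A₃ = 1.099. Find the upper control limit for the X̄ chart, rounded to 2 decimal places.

X̄̄ = (42.7 + 41.9 + 42.4 + 42.3 + 41.9 + 42.4 + 42.1 + 42.2 + 42.1) / 9 = 42.2222
s̄ = (1.1 + 1.0 + 2.1 + 1.5 + 2.5 + 1.0 + 0.9 + 2.0 + 1.5) / 9 = 1.5111
UCL = X̄̄ + A₃·s̄ = 42.2222 + 1.099 × 1.5111 = 43.8829

43.88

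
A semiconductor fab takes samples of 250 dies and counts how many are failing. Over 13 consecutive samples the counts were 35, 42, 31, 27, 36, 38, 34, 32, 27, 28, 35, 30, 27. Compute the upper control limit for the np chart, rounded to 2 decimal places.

p̄ = Σdᵢ / (k·n) = 422 / (13 × 250) = 0.12985
UCL = np̄ + 3·√(np̄(1−p̄)) = 32.4615 + 3 × √(32.4615×0.87015) = 32.4615 + 3 × 5.3147 = 48.4058

48.41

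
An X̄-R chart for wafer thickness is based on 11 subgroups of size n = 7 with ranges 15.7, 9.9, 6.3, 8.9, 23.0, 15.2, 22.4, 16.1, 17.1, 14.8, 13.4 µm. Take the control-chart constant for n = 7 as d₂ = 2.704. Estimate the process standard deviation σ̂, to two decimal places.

R̄ = (15.7 + 9.9 + 6.3 + 8.9 + 23.0 + 15.2 + 22.4 + 16.1 + 17.1 + 14.8 + 13.4) / 11 = 14.8000
σ̂ = R̄ / d₂ = 14.8000 / 2.704 = 5.4734

5.47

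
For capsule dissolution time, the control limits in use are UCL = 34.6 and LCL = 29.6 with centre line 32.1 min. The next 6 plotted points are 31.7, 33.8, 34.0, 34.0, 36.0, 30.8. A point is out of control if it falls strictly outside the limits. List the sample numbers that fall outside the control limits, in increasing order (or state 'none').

Compare each point to [29.6, 34.6]: sample 5 = 36.0 > UCL.

5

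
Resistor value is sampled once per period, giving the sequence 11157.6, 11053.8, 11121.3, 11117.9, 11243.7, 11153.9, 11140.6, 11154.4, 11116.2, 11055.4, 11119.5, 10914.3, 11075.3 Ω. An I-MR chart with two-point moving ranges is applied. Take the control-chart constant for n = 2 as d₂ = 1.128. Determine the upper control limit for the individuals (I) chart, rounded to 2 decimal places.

X̄ = (11157.6 + 11053.8 + 11121.3 + 11117.9 + 11243.7 + 11153.9 + 11140.6 + 11154.4 + 11116.2 + 11055.4 + 11119.5 + 10914.3 + 11075.3) / 13 = 11109.5308
Moving ranges: 103.8, 67.5, 3.4, 125.8, 89.8, 13.3, 13.8, 38.2, 60.8, 64.1, 205.2, 161.0; M̄R̄ = 946.7000 / 12 = 78.8917
UCL = X̄ + 3·M̄R̄/d₂ = 11109.5308 + 3 × 78.8917 / 1.128 = 11319.3490

11319.35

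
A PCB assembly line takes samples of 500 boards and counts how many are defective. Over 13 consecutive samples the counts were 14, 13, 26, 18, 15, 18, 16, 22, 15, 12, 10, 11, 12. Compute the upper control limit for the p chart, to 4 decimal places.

0.0544

p̄ = Σdᵢ / (k·n) = 202 / (13 × 500) = 0.03108
UCL = p̄ + 3·√(p̄(1−p̄)/n) = 0.03108 + 3 × √(0.03108×0.96892/500) = 0.03108 + 3 × 0.00776 = 0.05436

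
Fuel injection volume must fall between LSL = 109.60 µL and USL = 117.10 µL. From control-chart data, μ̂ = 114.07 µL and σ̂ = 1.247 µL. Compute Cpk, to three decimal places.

Cpu = (USL − μ̂) / (3σ̂) = (117.10 − 114.07) / (3 × 1.247) = 0.8099; Cpl = (μ̂ − LSL) / (3σ̂) = (114.07 − 109.60) / (3 × 1.247) = 1.1949; Cpk = min(Cpu, Cpl) = 0.8099

0.810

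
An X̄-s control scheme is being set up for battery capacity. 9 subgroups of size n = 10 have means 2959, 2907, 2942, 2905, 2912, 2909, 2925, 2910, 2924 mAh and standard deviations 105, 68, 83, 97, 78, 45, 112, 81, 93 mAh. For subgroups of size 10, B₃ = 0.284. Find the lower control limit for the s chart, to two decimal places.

24.05

s̄ = (105 + 68 + 83 + 97 + 78 + 45 + 112 + 81 + 93) / 9 = 84.6667
LCL_s = B₃·s̄ = 0.284 × 84.6667 = 24.0453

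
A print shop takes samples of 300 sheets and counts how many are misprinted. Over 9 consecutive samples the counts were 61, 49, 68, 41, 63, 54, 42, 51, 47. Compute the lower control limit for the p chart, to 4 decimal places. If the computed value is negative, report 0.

p̄ = Σdᵢ / (k·n) = 476 / (9 × 300) = 0.17630
LCL = p̄ − 3·√(p̄(1−p̄)/n) = 0.17630 − 3 × 0.02200 = 0.11029

0.1103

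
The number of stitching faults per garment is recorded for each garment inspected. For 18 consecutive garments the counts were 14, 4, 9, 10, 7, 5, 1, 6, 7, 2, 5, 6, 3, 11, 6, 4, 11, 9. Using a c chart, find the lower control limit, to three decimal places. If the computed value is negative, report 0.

0.000

c̄ = (14 + 4 + 9 + 10 + 7 + 5 + 1 + 6 + 7 + 2 + 5 + 6 + 3 + 11 + 6 + 4 + 11 + 9) / 18 = 120 / 18 = 6.6667
LCL = c̄ − 3√c̄ = 6.6667 − 3 × 2.5820 = -1.0793 → 0 (cannot be negative)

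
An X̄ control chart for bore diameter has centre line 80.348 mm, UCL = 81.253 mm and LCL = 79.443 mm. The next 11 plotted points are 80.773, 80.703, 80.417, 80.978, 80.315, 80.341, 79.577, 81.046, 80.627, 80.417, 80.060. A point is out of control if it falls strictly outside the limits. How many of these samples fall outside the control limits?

All 11 points lie within [79.443, 81.253].

0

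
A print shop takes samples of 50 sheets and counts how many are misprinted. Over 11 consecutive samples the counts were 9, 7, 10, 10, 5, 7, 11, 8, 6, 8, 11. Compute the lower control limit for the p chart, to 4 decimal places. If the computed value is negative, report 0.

p̄ = Σdᵢ / (k·n) = 92 / (11 × 50) = 0.16727
LCL = p̄ − 3·√(p̄(1−p̄)/n) = 0.16727 − 3 × 0.05278 = 0.00893

0.0089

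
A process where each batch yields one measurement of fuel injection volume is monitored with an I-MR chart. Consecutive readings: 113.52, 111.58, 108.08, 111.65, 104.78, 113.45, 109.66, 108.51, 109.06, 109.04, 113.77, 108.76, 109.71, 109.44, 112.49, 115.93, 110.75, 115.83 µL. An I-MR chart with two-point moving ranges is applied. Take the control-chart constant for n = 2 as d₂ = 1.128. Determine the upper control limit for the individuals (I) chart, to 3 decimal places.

119.927

X̄ = (113.52 + 111.58 + 108.08 + 111.65 + 104.78 + 113.45 + 109.66 + 108.51 + 109.06 + 109.04 + 113.77 + 108.76 + 109.71 + 109.44 + 112.49 + 115.93 + 110.75 + 115.83) / 18 = 110.8894
Moving ranges: 1.94, 3.50, 3.57, 6.87, 8.67, 3.79, 1.15, 0.55, 0.02, 4.73, 5.01, 0.95, 0.27, 3.05, 3.44, 5.18, 5.08; M̄R̄ = 57.7700 / 17 = 3.3982
UCL = X̄ + 3·M̄R̄/d₂ = 110.8894 + 3 × 3.3982 / 1.128 = 119.9273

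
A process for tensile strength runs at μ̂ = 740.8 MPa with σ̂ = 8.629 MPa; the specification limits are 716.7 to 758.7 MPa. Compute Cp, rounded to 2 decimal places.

Cp = (USL − LSL) / (6σ̂) = (758.7 − 716.7) / (6 × 8.629) = 42.0000 / 51.7740 = 0.8112

0.81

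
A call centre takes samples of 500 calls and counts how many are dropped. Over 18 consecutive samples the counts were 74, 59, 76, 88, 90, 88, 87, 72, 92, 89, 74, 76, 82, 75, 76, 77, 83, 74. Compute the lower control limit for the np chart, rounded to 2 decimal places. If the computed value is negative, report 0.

p̄ = Σdᵢ / (k·n) = 1432 / (18 × 500) = 0.15911
LCL = np̄ − 3·√(np̄(1−p̄)) = 79.5556 − 3 × 8.1791 = 55.0183

55.02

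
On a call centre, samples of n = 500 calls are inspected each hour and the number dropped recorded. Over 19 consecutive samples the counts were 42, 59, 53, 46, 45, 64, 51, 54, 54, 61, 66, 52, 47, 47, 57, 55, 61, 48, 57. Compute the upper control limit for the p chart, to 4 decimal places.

p̄ = Σdᵢ / (k·n) = 1019 / (19 × 500) = 0.10726
UCL = p̄ + 3·√(p̄(1−p̄)/n) = 0.10726 + 3 × √(0.10726×0.89274/500) = 0.10726 + 3 × 0.01384 = 0.14878

0.1488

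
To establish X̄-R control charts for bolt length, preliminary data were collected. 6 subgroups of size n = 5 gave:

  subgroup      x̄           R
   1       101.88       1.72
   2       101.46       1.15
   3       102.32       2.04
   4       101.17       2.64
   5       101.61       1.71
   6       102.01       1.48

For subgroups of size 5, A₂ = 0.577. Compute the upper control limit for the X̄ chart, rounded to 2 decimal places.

X̄̄ = (101.88 + 101.46 + 102.32 + 101.17 + 101.61 + 102.01) / 6 = 610.4500 / 6 = 101.7417
R̄ = (1.72 + 1.15 + 2.04 + 2.64 + 1.71 + 1.48) / 6 = 10.7400 / 6 = 1.7900
UCL = X̄̄ + A₂·R̄ = 101.7417 + 0.577 × 1.7900 = 102.7745

102.77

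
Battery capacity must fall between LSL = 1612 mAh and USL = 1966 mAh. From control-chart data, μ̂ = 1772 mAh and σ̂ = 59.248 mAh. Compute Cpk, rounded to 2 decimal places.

Cpu = (USL − μ̂) / (3σ̂) = (1966 − 1772) / (3 × 59.248) = 1.0915; Cpl = (μ̂ − LSL) / (3σ̂) = (1772 − 1612) / (3 × 59.248) = 0.9002; Cpk = min(Cpu, Cpl) = 0.9002

0.90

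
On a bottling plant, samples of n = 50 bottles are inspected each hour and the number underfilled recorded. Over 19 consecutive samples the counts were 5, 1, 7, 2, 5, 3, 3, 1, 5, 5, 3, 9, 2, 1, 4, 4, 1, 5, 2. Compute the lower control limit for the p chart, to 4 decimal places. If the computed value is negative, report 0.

0.0000

p̄ = Σdᵢ / (k·n) = 68 / (19 × 50) = 0.07158
LCL = p̄ − 3·√(p̄(1−p̄)/n) = 0.07158 − 3 × 0.03646 = -0.03779 → 0 (negative, so LCL = 0)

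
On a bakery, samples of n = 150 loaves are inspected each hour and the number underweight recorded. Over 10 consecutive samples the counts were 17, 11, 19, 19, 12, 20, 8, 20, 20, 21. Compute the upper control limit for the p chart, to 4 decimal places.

p̄ = Σdᵢ / (k·n) = 167 / (10 × 150) = 0.11133
UCL = p̄ + 3·√(p̄(1−p̄)/n) = 0.11133 + 3 × √(0.11133×0.88867/150) = 0.11133 + 3 × 0.02568 = 0.18838

0.1884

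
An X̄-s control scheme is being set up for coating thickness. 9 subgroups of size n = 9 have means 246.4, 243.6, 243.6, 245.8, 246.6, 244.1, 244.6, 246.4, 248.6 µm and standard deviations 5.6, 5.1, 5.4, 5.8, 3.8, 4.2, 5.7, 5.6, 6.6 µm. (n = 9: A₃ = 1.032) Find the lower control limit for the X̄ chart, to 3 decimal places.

X̄̄ = (246.4 + 243.6 + 243.6 + 245.8 + 246.6 + 244.1 + 244.6 + 246.4 + 248.6) / 9 = 245.5222
s̄ = (5.6 + 5.1 + 5.4 + 5.8 + 3.8 + 4.2 + 5.7 + 5.6 + 6.6) / 9 = 5.3111
LCL = X̄̄ − A₃·s̄ = 245.5222 − 1.032 × 5.3111 = 240.0412

240.041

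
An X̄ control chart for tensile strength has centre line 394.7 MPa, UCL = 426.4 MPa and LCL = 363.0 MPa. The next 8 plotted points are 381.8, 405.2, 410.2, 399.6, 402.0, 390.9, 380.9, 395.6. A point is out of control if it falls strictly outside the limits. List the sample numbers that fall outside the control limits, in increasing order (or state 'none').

All 8 points lie within [363.0, 426.4].

none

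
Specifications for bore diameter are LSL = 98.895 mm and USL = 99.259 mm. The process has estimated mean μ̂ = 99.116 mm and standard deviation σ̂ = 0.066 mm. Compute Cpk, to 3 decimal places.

Cpu = (USL − μ̂) / (3σ̂) = (99.259 − 99.116) / (3 × 0.066) = 0.7222; Cpl = (μ̂ − LSL) / (3σ̂) = (99.116 − 98.895) / (3 × 0.066) = 1.1162; Cpk = min(Cpu, Cpl) = 0.7222

0.722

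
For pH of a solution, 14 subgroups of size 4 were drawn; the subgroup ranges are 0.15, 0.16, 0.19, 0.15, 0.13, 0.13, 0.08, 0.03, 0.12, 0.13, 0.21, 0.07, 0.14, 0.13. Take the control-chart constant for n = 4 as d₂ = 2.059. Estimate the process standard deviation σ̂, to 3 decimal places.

R̄ = (0.15 + 0.16 + 0.19 + 0.15 + 0.13 + 0.13 + 0.08 + 0.03 + 0.12 + 0.13 + 0.21 + 0.07 + 0.14 + 0.13) / 14 = 0.1300
σ̂ = R̄ / d₂ = 0.1300 / 2.059 = 0.0631

0.063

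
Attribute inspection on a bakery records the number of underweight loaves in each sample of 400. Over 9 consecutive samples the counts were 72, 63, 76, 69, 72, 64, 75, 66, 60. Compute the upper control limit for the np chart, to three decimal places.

91.166

p̄ = Σdᵢ / (k·n) = 617 / (9 × 400) = 0.17139
UCL = np̄ + 3·√(np̄(1−p̄)) = 68.5556 + 3 × √(68.5556×0.82861) = 68.5556 + 3 × 7.5370 = 91.1665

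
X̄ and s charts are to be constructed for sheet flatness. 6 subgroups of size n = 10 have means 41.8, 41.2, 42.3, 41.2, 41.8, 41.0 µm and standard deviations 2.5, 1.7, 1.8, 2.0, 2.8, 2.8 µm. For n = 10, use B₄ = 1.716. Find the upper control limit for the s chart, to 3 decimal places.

3.890

s̄ = (2.5 + 1.7 + 1.8 + 2.0 + 2.8 + 2.8) / 6 = 2.2667
UCL_s = B₄·s̄ = 1.716 × 2.2667 = 3.8896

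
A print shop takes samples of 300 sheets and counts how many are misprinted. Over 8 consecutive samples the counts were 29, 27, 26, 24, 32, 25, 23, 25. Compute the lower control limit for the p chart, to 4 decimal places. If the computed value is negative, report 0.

p̄ = Σdᵢ / (k·n) = 211 / (8 × 300) = 0.08792
LCL = p̄ − 3·√(p̄(1−p̄)/n) = 0.08792 − 3 × 0.01635 = 0.03887

0.0389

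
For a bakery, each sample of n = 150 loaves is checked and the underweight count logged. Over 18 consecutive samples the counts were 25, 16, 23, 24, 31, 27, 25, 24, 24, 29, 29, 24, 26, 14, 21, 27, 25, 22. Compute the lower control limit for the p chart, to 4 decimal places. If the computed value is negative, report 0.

0.0713

p̄ = Σdᵢ / (k·n) = 436 / (18 × 150) = 0.16148
LCL = p̄ − 3·√(p̄(1−p̄)/n) = 0.16148 − 3 × 0.03004 = 0.07135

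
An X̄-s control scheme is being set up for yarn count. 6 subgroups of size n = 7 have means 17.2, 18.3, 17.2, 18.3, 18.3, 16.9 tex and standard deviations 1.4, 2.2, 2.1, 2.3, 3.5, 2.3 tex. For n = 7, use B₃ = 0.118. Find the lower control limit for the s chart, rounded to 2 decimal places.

s̄ = (1.4 + 2.2 + 2.1 + 2.3 + 3.5 + 2.3) / 6 = 2.3000
LCL_s = B₃·s̄ = 0.118 × 2.3000 = 0.2714

0.27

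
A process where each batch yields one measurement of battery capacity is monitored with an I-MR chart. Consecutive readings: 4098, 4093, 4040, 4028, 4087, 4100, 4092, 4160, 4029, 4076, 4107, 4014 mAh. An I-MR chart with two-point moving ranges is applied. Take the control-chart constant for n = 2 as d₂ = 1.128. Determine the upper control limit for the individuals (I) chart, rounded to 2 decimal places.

4202.73

X̄ = (4098 + 4093 + 4040 + 4028 + 4087 + 4100 + 4092 + 4160 + 4029 + 4076 + 4107 + 4014) / 12 = 4077.0000
Moving ranges: 5, 53, 12, 59, 13, 8, 68, 131, 47, 31, 93; M̄R̄ = 520.0000 / 11 = 47.2727
UCL = X̄ + 3·M̄R̄/d₂ = 4077.0000 + 3 × 47.2727 / 1.128 = 4202.7253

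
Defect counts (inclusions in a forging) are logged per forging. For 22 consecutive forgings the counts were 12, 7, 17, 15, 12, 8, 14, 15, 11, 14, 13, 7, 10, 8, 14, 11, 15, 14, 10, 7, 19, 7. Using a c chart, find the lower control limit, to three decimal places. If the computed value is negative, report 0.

1.505

c̄ = (12 + 7 + 17 + 15 + 12 + 8 + 14 + 15 + 11 + 14 + 13 + 7 + 10 + 8 + 14 + 11 + 15 + 14 + 10 + 7 + 19 + 7) / 22 = 260 / 22 = 11.8182
LCL = c̄ − 3√c̄ = 11.8182 − 3 × 3.4378 = 1.5049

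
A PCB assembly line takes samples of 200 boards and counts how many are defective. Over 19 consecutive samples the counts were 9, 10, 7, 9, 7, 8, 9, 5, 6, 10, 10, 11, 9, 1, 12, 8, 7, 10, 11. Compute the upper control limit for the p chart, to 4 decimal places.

p̄ = Σdᵢ / (k·n) = 159 / (19 × 200) = 0.04184
UCL = p̄ + 3·√(p̄(1−p̄)/n) = 0.04184 + 3 × √(0.04184×0.95816/200) = 0.04184 + 3 × 0.01416 = 0.08432

0.0843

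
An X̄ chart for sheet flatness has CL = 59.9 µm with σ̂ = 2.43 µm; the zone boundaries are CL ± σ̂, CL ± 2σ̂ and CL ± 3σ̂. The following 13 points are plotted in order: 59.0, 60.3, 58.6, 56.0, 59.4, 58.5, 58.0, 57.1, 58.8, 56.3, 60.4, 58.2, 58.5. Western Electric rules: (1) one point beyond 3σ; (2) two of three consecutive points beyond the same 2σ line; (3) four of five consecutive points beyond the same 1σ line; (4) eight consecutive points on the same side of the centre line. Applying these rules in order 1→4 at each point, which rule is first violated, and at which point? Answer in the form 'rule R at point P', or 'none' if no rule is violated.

Zone of each point (C = within 1σ̂, B = 1σ̂–2σ̂, A = 2σ̂–3σ̂, * = beyond 3σ̂; sign = side of CL): 1:-C, 2:+C, 3:-C, 4:-B, 5:-C, 6:-C, 7:-C, 8:-B, 9:-C, 10:-B, 11:+C, 12:-C, 13:-C
Rule 4 (eight consecutive points on the same side of the centre line) is satisfied at point 10.

rule 4 at point 10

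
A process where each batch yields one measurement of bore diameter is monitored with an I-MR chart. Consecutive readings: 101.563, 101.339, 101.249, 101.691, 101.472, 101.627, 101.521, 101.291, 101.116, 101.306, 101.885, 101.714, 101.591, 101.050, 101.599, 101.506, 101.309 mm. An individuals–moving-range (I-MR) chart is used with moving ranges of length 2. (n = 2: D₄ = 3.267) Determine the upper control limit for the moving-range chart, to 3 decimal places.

Moving ranges: 0.224, 0.090, 0.442, 0.219, 0.155, 0.106, 0.230, 0.175, 0.190, 0.579, 0.171, 0.123, 0.541, 0.549, 0.093, 0.197; M̄R̄ = 4.0840 / 16 = 0.2552
UCL_MR = D₄·M̄R̄ = 3.267 × 0.2552 = 0.8339

0.834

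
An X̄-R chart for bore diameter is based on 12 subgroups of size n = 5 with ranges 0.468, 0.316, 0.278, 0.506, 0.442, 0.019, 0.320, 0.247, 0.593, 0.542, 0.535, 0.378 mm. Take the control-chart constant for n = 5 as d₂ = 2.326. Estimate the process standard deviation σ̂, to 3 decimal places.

0.166

R̄ = (0.468 + 0.316 + 0.278 + 0.506 + 0.442 + 0.019 + 0.320 + 0.247 + 0.593 + 0.542 + 0.535 + 0.378) / 12 = 0.3870
σ̂ = R̄ / d₂ = 0.3870 / 2.326 = 0.1664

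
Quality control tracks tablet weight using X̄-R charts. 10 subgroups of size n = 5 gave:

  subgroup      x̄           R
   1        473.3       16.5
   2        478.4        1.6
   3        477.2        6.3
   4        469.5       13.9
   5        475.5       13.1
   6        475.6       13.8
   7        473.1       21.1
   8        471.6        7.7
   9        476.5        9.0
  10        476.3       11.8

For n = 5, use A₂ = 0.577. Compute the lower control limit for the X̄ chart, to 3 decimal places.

468.076

X̄̄ = (473.3 + 478.4 + 477.2 + 469.5 + 475.5 + 475.6 + 473.1 + 471.6 + 476.5 + 476.3) / 10 = 4747.0000 / 10 = 474.7000
R̄ = (16.5 + 1.6 + 6.3 + 13.9 + 13.1 + 13.8 + 21.1 + 7.7 + 9.0 + 11.8) / 10 = 114.8000 / 10 = 11.4800
LCL = X̄̄ − A₂·R̄ = 474.7000 − 0.577 × 11.4800 = 468.0760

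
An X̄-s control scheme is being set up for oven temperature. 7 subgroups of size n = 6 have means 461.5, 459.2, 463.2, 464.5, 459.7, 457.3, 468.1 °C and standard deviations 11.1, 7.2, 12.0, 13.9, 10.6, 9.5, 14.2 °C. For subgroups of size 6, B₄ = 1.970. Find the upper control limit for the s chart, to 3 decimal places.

s̄ = (11.1 + 7.2 + 12.0 + 13.9 + 10.6 + 9.5 + 14.2) / 7 = 11.2143
UCL_s = B₄·s̄ = 1.970 × 11.2143 = 22.0921

22.092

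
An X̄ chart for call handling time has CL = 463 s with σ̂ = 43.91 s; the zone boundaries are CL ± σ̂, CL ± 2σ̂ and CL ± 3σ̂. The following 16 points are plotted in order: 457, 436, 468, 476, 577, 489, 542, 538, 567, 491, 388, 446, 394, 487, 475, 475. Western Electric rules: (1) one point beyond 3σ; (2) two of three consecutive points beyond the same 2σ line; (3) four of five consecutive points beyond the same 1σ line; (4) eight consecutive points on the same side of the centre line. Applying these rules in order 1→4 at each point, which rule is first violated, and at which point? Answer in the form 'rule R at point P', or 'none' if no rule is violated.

rule 3 at point 9

Zone of each point (C = within 1σ̂, B = 1σ̂–2σ̂, A = 2σ̂–3σ̂, * = beyond 3σ̂; sign = side of CL): 1:-C, 2:-C, 3:+C, 4:+C, 5:+A, 6:+C, 7:+B, 8:+B, 9:+A, 10:+C, 11:-B, 12:-C, 13:-B, 14:+C, 15:+C, 16:+C
Rule 3 (four of five consecutive points beyond the same 1σ limit) is satisfied at point 9.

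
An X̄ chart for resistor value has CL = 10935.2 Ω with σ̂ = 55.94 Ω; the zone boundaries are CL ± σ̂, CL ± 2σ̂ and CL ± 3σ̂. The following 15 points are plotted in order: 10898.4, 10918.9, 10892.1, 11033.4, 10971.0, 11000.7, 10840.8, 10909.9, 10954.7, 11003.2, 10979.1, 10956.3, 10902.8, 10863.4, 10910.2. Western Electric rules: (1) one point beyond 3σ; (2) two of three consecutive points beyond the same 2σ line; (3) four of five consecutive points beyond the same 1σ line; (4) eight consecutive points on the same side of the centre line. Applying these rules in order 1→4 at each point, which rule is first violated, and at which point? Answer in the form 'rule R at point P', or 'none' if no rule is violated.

Zone of each point (C = within 1σ̂, B = 1σ̂–2σ̂, A = 2σ̂–3σ̂, * = beyond 3σ̂; sign = side of CL): 1:-C, 2:-C, 3:-C, 4:+B, 5:+C, 6:+B, 7:-B, 8:-C, 9:+C, 10:+B, 11:+C, 12:+C, 13:-C, 14:-B, 15:-C
No rule fires across all 15 points.

none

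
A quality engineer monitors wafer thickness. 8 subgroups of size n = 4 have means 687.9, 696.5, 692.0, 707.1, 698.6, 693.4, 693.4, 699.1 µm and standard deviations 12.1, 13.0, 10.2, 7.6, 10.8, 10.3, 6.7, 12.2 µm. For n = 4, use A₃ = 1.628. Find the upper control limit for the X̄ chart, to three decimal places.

712.870

X̄̄ = (687.9 + 696.5 + 692.0 + 707.1 + 698.6 + 693.4 + 693.4 + 699.1) / 8 = 696.0000
s̄ = (12.1 + 13.0 + 10.2 + 7.6 + 10.8 + 10.3 + 6.7 + 12.2) / 8 = 10.3625
UCL = X̄̄ + A₃·s̄ = 696.0000 + 1.628 × 10.3625 = 712.8701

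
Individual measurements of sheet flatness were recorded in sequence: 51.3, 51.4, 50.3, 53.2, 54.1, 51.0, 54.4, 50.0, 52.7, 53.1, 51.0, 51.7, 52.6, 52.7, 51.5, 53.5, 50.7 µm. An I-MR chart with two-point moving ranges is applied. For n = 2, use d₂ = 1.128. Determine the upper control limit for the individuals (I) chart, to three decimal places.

56.858

X̄ = (51.3 + 51.4 + 50.3 + 53.2 + 54.1 + 51.0 + 54.4 + 50.0 + 52.7 + 53.1 + 51.0 + 51.7 + 52.6 + 52.7 + 51.5 + 53.5 + 50.7) / 17 = 52.0706
Moving ranges: 0.1, 1.1, 2.9, 0.9, 3.1, 3.4, 4.4, 2.7, 0.4, 2.1, 0.7, 0.9, 0.1, 1.2, 2.0, 2.8; M̄R̄ = 28.8000 / 16 = 1.8000
UCL = X̄ + 3·M̄R̄/d₂ = 52.0706 + 3 × 1.8000 / 1.128 = 56.8578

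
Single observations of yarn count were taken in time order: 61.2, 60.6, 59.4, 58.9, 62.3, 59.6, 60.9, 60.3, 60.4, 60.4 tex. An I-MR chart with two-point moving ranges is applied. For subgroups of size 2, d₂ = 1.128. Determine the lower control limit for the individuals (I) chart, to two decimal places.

X̄ = (61.2 + 60.6 + 59.4 + 58.9 + 62.3 + 59.6 + 60.9 + 60.3 + 60.4 + 60.4) / 10 = 60.4000
Moving ranges: 0.6, 1.2, 0.5, 3.4, 2.7, 1.3, 0.6, 0.1, 0.0; M̄R̄ = 10.4000 / 9 = 1.1556
LCL = X̄ − 3·M̄R̄/d₂ = 60.4000 − 3 × 1.1556 / 1.128 = 57.3267

57.33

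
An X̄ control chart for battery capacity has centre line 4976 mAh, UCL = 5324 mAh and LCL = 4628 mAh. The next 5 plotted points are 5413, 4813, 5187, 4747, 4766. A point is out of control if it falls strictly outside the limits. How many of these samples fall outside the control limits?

1

Compare each point to [4628, 5324]: sample 1 = 5413 > UCL.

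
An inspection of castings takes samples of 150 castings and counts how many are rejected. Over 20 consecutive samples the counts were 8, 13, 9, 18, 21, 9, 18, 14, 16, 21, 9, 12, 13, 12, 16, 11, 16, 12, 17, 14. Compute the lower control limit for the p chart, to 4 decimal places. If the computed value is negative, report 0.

0.0219

p̄ = Σdᵢ / (k·n) = 279 / (20 × 150) = 0.09300
LCL = p̄ − 3·√(p̄(1−p̄)/n) = 0.09300 − 3 × 0.02371 = 0.02186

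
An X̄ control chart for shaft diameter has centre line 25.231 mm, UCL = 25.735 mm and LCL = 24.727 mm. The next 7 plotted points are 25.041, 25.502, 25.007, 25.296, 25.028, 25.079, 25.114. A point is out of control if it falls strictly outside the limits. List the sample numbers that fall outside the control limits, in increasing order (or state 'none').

none

All 7 points lie within [24.727, 25.735].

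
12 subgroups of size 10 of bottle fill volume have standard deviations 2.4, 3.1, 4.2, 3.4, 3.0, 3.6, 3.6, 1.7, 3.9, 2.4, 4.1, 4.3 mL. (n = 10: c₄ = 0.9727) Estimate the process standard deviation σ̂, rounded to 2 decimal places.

3.40

s̄ = (2.4 + 3.1 + 4.2 + 3.4 + 3.0 + 3.6 + 3.6 + 1.7 + 3.9 + 2.4 + 4.1 + 4.3) / 12 = 3.3083
σ̂ = s̄ / c₄ = 3.3083 / 0.9727 = 3.4012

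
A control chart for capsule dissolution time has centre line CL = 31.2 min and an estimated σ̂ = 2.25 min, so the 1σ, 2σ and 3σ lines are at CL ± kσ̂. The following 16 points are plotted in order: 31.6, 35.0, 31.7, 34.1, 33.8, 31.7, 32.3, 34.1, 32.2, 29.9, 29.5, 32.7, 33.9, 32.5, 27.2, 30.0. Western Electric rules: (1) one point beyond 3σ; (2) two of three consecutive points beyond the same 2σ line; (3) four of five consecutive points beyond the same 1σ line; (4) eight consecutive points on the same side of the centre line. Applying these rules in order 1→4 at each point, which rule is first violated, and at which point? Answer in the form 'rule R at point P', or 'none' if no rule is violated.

Zone of each point (C = within 1σ̂, B = 1σ̂–2σ̂, A = 2σ̂–3σ̂, * = beyond 3σ̂; sign = side of CL): 1:+C, 2:+B, 3:+C, 4:+B, 5:+B, 6:+C, 7:+C, 8:+B, 9:+C, 10:-C, 11:-C, 12:+C, 13:+B, 14:+C, 15:-B, 16:-C
Rule 4 (eight consecutive points on the same side of the centre line) is satisfied at point 8.

rule 4 at point 8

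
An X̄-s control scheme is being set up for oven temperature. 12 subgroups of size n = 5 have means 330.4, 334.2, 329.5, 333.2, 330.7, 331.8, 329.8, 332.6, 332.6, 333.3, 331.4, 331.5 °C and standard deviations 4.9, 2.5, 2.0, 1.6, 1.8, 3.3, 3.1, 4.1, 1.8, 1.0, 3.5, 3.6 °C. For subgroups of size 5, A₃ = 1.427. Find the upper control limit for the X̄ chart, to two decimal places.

X̄̄ = (330.4 + 334.2 + 329.5 + 333.2 + 330.7 + 331.8 + 329.8 + 332.6 + 332.6 + 333.3 + 331.4 + 331.5) / 12 = 331.7500
s̄ = (4.9 + 2.5 + 2.0 + 1.6 + 1.8 + 3.3 + 3.1 + 4.1 + 1.8 + 1.0 + 3.5 + 3.6) / 12 = 2.7667
UCL = X̄̄ + A₃·s̄ = 331.7500 + 1.427 × 2.7667 = 335.6980

335.70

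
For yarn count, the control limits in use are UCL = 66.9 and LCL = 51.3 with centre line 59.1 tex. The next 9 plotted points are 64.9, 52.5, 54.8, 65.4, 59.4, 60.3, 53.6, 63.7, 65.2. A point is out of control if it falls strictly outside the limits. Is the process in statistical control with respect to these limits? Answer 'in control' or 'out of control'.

in control

All 9 points lie within [51.3, 66.9].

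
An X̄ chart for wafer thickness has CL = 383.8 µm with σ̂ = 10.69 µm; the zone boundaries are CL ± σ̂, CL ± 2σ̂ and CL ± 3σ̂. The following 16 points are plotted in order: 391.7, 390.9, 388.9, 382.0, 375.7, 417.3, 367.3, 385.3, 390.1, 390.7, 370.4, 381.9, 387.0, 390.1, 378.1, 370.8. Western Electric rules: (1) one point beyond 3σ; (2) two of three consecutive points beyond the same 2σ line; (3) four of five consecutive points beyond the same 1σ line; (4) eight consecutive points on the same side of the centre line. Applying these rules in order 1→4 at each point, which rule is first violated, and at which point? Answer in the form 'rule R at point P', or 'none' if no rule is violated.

Zone of each point (C = within 1σ̂, B = 1σ̂–2σ̂, A = 2σ̂–3σ̂, * = beyond 3σ̂; sign = side of CL): 1:+C, 2:+C, 3:+C, 4:-C, 5:-C, 6:+*, 7:-B, 8:+C, 9:+C, 10:+C, 11:-B, 12:-C, 13:+C, 14:+C, 15:-C, 16:-B
Rule 1 (one point beyond the 3σ limits) is satisfied at point 6.

rule 1 at point 6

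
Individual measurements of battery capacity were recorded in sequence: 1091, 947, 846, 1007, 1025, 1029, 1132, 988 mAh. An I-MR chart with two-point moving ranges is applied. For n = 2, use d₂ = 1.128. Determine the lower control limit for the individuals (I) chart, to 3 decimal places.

751.666

X̄ = (1091 + 947 + 846 + 1007 + 1025 + 1029 + 1132 + 988) / 8 = 1008.1250
Moving ranges: 144, 101, 161, 18, 4, 103, 144; M̄R̄ = 675.0000 / 7 = 96.4286
LCL = X̄ − 3·M̄R̄/d₂ = 1008.1250 − 3 × 96.4286 / 1.128 = 751.6660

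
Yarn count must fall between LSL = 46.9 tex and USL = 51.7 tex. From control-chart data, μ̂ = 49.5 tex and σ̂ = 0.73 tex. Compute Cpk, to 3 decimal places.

Cpu = (USL − μ̂) / (3σ̂) = (51.7 − 49.5) / (3 × 0.73) = 1.0046; Cpl = (μ̂ − LSL) / (3σ̂) = (49.5 − 46.9) / (3 × 0.73) = 1.1872; Cpk = min(Cpu, Cpl) = 1.0046

1.005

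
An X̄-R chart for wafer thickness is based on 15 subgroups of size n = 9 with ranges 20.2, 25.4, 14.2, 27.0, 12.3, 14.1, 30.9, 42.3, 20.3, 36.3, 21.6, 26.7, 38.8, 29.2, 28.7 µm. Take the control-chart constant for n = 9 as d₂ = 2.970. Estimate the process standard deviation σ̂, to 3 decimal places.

R̄ = (20.2 + 25.4 + 14.2 + 27.0 + 12.3 + 14.1 + 30.9 + 42.3 + 20.3 + 36.3 + 21.6 + 26.7 + 38.8 + 29.2 + 28.7) / 15 = 25.8667
σ̂ = R̄ / d₂ = 25.8667 / 2.970 = 8.7093

8.709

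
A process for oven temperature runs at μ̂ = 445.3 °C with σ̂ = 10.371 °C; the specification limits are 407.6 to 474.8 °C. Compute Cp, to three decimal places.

Cp = (USL − LSL) / (6σ̂) = (474.8 − 407.6) / (6 × 10.371) = 67.2000 / 62.2260 = 1.0799

1.080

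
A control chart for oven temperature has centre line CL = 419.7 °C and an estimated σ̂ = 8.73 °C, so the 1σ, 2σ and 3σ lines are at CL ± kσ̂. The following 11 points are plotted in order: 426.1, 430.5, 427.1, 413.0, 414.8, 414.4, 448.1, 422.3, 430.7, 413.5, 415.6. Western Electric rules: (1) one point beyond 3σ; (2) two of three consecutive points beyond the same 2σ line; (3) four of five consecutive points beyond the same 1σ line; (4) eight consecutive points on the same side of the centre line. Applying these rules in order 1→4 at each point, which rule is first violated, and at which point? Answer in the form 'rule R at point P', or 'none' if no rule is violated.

Zone of each point (C = within 1σ̂, B = 1σ̂–2σ̂, A = 2σ̂–3σ̂, * = beyond 3σ̂; sign = side of CL): 1:+C, 2:+B, 3:+C, 4:-C, 5:-C, 6:-C, 7:+*, 8:+C, 9:+B, 10:-C, 11:-C
Rule 1 (one point beyond the 3σ limits) is satisfied at point 7.

rule 1 at point 7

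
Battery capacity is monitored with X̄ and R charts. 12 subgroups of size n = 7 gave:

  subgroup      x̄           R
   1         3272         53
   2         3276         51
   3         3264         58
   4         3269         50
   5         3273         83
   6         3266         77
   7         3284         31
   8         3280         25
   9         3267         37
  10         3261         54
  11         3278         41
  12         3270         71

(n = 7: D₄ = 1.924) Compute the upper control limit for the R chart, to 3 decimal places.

R̄ = (53 + 51 + 58 + 50 + 83 + 77 + 31 + 25 + 37 + 54 + 41 + 71) / 12 = 631.0000 / 12 = 52.5833
UCL_R = D₄·R̄ = 1.924 × 52.5833 = 101.1703

101.170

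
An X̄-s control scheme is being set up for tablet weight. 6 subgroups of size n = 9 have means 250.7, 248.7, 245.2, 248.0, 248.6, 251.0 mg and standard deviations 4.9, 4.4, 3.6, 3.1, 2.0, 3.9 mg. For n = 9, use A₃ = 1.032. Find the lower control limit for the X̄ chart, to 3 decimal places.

X̄̄ = (250.7 + 248.7 + 245.2 + 248.0 + 248.6 + 251.0) / 6 = 248.7000
s̄ = (4.9 + 4.4 + 3.6 + 3.1 + 2.0 + 3.9) / 6 = 3.6500
LCL = X̄̄ − A₃·s̄ = 248.7000 − 1.032 × 3.6500 = 244.9332

244.933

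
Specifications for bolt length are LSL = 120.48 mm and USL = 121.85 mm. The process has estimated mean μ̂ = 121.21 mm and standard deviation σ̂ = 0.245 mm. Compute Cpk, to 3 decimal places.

Cpu = (USL − μ̂) / (3σ̂) = (121.85 − 121.21) / (3 × 0.245) = 0.8707; Cpl = (μ̂ − LSL) / (3σ̂) = (121.21 − 120.48) / (3 × 0.245) = 0.9932; Cpk = min(Cpu, Cpl) = 0.8707

0.871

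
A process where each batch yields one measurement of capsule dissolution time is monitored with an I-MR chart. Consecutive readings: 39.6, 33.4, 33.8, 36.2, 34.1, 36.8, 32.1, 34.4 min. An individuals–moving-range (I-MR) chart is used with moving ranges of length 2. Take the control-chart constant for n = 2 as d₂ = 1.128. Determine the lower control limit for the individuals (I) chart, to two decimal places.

X̄ = (39.6 + 33.4 + 33.8 + 36.2 + 34.1 + 36.8 + 32.1 + 34.4) / 8 = 35.0500
Moving ranges: 6.2, 0.4, 2.4, 2.1, 2.7, 4.7, 2.3; M̄R̄ = 20.8000 / 7 = 2.9714
LCL = X̄ − 3·M̄R̄/d₂ = 35.0500 − 3 × 2.9714 / 1.128 = 27.1473

27.15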